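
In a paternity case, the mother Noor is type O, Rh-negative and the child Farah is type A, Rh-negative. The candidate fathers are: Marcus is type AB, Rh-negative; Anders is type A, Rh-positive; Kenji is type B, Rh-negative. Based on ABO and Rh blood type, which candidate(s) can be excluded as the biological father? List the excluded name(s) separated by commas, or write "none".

A candidate is excluded only if no genotype consistent with his phenotype could produce a type A, Rh-negative child with a type O, Rh-negative mother.
Kenji (type B, Rh-): no genotype consistent with that phenotype can produce a type-A Rh- child with a type-O mother.

Kenji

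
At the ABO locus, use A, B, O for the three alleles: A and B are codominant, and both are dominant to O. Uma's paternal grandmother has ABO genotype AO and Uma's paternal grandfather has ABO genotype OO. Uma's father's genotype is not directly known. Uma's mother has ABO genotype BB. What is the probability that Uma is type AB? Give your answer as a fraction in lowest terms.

1/4

Uma's father's ABO genotype from AO × OO: 1/2 AO, 1/2 OO.
Crossing each possibility with the mother BB and summing P(type AB): 1/2·1/2 + 1/2·0 = 1/4.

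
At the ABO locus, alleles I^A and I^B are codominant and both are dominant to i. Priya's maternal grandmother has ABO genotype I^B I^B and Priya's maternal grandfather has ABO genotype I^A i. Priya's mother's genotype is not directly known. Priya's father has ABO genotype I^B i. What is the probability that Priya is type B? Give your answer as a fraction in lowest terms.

Priya's mother's ABO genotype from I^B I^B × I^A i: 1/2 I^A I^B, 1/2 I^B i.
Crossing each possibility with the father I^B i and summing P(type B): 1/2·1/2 + 1/2·3/4 = 5/8.

5/8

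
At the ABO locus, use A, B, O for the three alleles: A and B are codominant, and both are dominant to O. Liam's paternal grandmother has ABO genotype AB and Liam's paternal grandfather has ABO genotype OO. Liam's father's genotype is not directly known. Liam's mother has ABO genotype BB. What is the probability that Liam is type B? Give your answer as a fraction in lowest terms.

3/4

Liam's father's ABO genotype from AB × OO: 1/2 AO, 1/2 BO.
Crossing each possibility with the mother BB and summing P(type B): 1/2·1/2 + 1/2·1 = 3/4.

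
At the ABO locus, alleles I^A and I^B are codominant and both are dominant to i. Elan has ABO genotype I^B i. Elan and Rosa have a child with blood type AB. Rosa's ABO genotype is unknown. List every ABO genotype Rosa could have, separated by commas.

For each candidate genotype of Rosa, check whether crossing it with I^B i can produce every observed child phenotype.
  I^A I^A → possible child types {A, AB} ✓
  I^A I^B → possible child types {A, B, AB} ✓
  I^A i → possible child types {O, A, B, AB} ✓
  I^B I^B → possible child types {B} ✗
  I^B i → possible child types {O, B} ✗
  i i → possible child types {O, B} ✗

I^A I^A, I^A I^B, I^A i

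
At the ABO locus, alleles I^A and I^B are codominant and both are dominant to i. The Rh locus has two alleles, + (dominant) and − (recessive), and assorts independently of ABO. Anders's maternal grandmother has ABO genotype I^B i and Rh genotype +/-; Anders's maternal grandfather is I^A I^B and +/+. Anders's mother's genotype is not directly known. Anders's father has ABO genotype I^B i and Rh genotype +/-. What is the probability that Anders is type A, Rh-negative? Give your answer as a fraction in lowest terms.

Anders's mother's ABO genotype from I^B i × I^A I^B: 1/4 I^A I^B, 1/4 I^A i, 1/4 I^B I^B, 1/4 I^B i.
Crossing each possibility with the father I^B i and summing P(type A): 1/4·1/4 + 1/4·1/4 + 1/4·0 + 1/4·0 = 1/8.
Similarly for Rh via the mother's Rh distribution: P(Rh-) = 1/8.
Independent loci: 1/8 × 1/8 = 1/64.

1/64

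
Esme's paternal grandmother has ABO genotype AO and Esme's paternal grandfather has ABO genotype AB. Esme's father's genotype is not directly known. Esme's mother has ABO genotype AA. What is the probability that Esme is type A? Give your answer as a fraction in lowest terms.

3/4

Esme's father's ABO genotype from AO × AB: 1/4 AA, 1/4 AB, 1/4 AO, 1/4 BO.
Crossing each possibility with the mother AA and summing P(type A): 1/4·1 + 1/4·1/2 + 1/4·1 + 1/4·1/2 = 3/4.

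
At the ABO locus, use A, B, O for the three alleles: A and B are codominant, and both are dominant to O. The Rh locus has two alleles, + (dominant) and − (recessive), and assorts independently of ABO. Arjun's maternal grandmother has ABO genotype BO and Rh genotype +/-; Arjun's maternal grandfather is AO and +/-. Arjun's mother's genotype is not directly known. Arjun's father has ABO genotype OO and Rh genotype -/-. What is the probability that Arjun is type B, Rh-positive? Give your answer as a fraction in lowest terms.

1/8

Arjun's mother's ABO genotype from BO × AO: 1/4 AB, 1/4 AO, 1/4 BO, 1/4 OO.
Crossing each possibility with the father OO and summing P(type B): 1/4·1/2 + 1/4·0 + 1/4·1/2 + 1/4·0 = 1/4.
Similarly for Rh via the mother's Rh distribution: P(Rh+) = 1/2.
Independent loci: 1/4 × 1/2 = 1/8.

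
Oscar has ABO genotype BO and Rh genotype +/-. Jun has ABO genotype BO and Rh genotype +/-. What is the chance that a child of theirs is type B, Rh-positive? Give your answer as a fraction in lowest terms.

ABO cross BO × BO → offspring phenotypes: 1/4 O, 3/4 B.
Rh cross +/- × +/- → 3/4 Rh+, 1/4 Rh-.
Independent loci: P(type B, Rh-positive) = 3/4 × 3/4 = 9/16.

9/16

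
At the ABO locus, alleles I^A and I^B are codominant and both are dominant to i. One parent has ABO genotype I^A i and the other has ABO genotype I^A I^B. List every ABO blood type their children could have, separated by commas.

A, B, AB

Gametes from I^A i × I^A I^B give offspring ABO genotypes I^A I^A, I^A I^B, I^A i, I^B i, i.e. phenotypes A, B, AB.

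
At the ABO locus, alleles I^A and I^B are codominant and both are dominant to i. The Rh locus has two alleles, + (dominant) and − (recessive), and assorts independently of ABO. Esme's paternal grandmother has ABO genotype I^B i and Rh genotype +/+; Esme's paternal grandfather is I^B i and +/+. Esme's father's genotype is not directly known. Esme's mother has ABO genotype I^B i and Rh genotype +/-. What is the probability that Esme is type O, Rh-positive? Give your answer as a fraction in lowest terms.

Esme's father's ABO genotype from I^B i × I^B i: 1/4 I^B I^B, 1/2 I^B i, 1/4 i i.
Crossing each possibility with the mother I^B i and summing P(type O): 1/4·0 + 1/2·1/4 + 1/4·1/2 = 1/4.
Similarly for Rh via the father's Rh distribution: P(Rh+) = 1.
Independent loci: 1/4 × 1 = 1/4.

1/4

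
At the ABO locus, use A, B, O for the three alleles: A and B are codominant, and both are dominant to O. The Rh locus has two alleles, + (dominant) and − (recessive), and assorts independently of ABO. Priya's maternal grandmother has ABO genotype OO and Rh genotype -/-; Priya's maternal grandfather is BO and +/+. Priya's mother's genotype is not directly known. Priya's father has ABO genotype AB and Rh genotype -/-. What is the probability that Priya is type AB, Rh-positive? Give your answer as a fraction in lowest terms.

Priya's mother's ABO genotype from OO × BO: 1/2 BO, 1/2 OO.
Crossing each possibility with the father AB and summing P(type AB): 1/2·1/4 + 1/2·0 = 1/8.
Similarly for Rh via the mother's Rh distribution: P(Rh+) = 1/2.
Independent loci: 1/8 × 1/2 = 1/16.

1/16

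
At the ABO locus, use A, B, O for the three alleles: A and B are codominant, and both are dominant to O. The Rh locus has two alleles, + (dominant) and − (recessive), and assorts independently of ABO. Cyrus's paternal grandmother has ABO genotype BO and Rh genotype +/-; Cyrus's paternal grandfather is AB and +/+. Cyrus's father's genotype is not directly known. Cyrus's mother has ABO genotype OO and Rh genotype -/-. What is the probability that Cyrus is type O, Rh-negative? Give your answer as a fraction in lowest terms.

1/16

Cyrus's father's ABO genotype from BO × AB: 1/4 AB, 1/4 AO, 1/4 BB, 1/4 BO.
Crossing each possibility with the mother OO and summing P(type O): 1/4·0 + 1/4·1/2 + 1/4·0 + 1/4·1/2 = 1/4.
Similarly for Rh via the father's Rh distribution: P(Rh-) = 1/4.
Independent loci: 1/4 × 1/4 = 1/16.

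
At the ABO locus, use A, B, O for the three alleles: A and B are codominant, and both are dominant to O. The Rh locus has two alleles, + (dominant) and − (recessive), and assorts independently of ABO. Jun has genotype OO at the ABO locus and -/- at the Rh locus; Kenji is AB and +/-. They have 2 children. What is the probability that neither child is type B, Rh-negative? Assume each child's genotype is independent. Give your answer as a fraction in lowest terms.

ABO cross OO × AB → 1/2 A, 1/2 B.
Rh cross -/- × +/- → 1/2 Rh+, 1/2 Rh-; so P(type B, Rh-negative) = 1/2 × 1/2 = 1/4 per child.
P(not type B, Rh-negative) = 3/4 for one child; (3/4)^2 = 9/16.

9/16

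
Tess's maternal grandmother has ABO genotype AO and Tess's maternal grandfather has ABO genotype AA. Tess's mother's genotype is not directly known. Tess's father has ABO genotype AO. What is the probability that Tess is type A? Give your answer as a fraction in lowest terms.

7/8

Tess's mother's ABO genotype from AO × AA: 1/2 AA, 1/2 AO.
Crossing each possibility with the father AO and summing P(type A): 1/2·1 + 1/2·3/4 = 7/8.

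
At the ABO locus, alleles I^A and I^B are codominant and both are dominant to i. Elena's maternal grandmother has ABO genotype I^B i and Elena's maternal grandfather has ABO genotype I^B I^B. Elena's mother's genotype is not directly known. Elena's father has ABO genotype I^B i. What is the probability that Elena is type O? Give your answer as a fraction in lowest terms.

Elena's mother's ABO genotype from I^B i × I^B I^B: 1/2 I^B I^B, 1/2 I^B i.
Crossing each possibility with the father I^B i and summing P(type O): 1/2·0 + 1/2·1/4 = 1/8.

1/8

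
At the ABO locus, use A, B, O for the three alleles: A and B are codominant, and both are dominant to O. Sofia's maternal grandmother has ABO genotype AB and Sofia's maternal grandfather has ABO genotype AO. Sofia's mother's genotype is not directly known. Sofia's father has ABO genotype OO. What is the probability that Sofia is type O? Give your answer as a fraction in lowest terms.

Sofia's mother's ABO genotype from AB × AO: 1/4 AA, 1/4 AB, 1/4 AO, 1/4 BO.
Crossing each possibility with the father OO and summing P(type O): 1/4·0 + 1/4·0 + 1/4·1/2 + 1/4·1/2 = 1/4.

1/4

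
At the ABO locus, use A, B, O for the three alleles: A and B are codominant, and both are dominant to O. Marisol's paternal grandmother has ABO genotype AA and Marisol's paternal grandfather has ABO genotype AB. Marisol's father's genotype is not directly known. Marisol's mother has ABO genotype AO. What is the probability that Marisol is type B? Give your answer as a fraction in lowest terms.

1/8

Marisol's father's ABO genotype from AA × AB: 1/2 AA, 1/2 AB.
Crossing each possibility with the mother AO and summing P(type B): 1/2·0 + 1/2·1/4 = 1/8.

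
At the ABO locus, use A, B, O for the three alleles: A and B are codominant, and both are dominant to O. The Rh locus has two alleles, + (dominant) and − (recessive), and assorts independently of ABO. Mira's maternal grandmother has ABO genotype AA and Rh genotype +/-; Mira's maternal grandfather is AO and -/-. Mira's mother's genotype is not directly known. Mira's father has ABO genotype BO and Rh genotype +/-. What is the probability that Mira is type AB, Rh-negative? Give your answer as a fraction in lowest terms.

9/64

Mira's mother's ABO genotype from AA × AO: 1/2 AA, 1/2 AO.
Crossing each possibility with the father BO and summing P(type AB): 1/2·1/2 + 1/2·1/4 = 3/8.
Similarly for Rh via the mother's Rh distribution: P(Rh-) = 3/8.
Independent loci: 3/8 × 3/8 = 9/64.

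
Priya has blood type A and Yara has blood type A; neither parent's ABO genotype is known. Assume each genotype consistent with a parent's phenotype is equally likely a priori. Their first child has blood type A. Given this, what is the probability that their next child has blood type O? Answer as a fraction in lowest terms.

1/20

Possible genotypes: Priya ∈ {AA, AO}; Yara ∈ {AA, AO}.
Weight each parental genotype pair by prior × P(type-A child):
  AA × AA: posterior weight 4/15; P(next child type O) = 0.
  AA × AO: posterior weight 4/15; P(next child type O) = 0.
  AO × AA: posterior weight 4/15; P(next child type O) = 0.
  AO × AO: posterior weight 1/5; P(next child type O) = 1/4.
Weighted sum = 1/20.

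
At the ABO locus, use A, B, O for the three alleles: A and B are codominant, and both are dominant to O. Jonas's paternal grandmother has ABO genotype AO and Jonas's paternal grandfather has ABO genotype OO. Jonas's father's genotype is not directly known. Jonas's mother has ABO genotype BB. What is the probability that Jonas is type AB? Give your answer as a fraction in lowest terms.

Jonas's father's ABO genotype from AO × OO: 1/2 AO, 1/2 OO.
Crossing each possibility with the mother BB and summing P(type AB): 1/2·1/2 + 1/2·0 = 1/4.

1/4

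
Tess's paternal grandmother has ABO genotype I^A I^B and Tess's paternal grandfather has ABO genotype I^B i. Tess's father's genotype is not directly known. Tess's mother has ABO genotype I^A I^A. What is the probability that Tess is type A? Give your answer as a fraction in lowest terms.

1/2

Tess's father's ABO genotype from I^A I^B × I^B i: 1/4 I^A I^B, 1/4 I^A i, 1/4 I^B I^B, 1/4 I^B i.
Crossing each possibility with the mother I^A I^A and summing P(type A): 1/4·1/2 + 1/4·1 + 1/4·0 + 1/4·1/2 = 1/2.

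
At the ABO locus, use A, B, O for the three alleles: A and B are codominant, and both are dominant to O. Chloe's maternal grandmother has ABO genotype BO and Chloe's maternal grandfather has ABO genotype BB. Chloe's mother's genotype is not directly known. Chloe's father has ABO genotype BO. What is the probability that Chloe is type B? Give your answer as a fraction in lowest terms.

Chloe's mother's ABO genotype from BO × BB: 1/2 BB, 1/2 BO.
Crossing each possibility with the father BO and summing P(type B): 1/2·1 + 1/2·3/4 = 7/8.

7/8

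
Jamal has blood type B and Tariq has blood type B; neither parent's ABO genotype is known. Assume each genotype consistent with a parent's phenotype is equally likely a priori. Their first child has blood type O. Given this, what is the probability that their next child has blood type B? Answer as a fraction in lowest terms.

Possible genotypes: Jamal ∈ {I^B I^B, I^B i}; Tariq ∈ {I^B I^B, I^B i}.
Weight each parental genotype pair by prior × P(type-O child):
  I^B i × I^B i: posterior weight 1; P(next child type B) = 3/4.
Weighted sum = 3/4.

3/4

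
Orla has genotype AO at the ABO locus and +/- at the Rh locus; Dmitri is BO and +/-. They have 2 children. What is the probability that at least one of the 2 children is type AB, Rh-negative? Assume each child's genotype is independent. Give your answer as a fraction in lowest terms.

ABO cross AO × BO → 1/4 O, 1/4 A, 1/4 B, 1/4 AB.
Rh cross +/- × +/- → 3/4 Rh+, 1/4 Rh-; so P(type AB, Rh-negative) = 1/4 × 1/4 = 1/16 per child.
P(none) = (15/16)^2 = 225/256; P(at least one) = 1 − 225/256 = 31/256.

31/256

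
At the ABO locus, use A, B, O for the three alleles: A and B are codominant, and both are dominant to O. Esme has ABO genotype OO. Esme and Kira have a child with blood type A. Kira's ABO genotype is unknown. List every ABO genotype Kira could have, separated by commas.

AA, AB, AO

For each candidate genotype of Kira, check whether crossing it with OO can produce every observed child phenotype.
  AA → possible child types {A} ✓
  AB → possible child types {A, B} ✓
  AO → possible child types {O, A} ✓
  BB → possible child types {B} ✗
  BO → possible child types {O, B} ✗
  OO → possible child types {O} ✗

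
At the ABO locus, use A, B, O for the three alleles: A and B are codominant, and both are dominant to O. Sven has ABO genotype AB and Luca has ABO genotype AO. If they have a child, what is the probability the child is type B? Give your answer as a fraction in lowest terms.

ABO cross AB × AO → offspring phenotypes: 1/2 A, 1/4 B, 1/4 AB.
So P(type B) = 1/4.

1/4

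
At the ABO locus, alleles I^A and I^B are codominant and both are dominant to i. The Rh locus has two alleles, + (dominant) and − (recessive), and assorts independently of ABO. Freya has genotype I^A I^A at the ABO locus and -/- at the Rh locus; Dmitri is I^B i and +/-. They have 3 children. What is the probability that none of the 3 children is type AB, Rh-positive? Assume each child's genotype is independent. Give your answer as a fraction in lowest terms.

ABO cross I^A I^A × I^B i → 1/2 A, 1/2 AB.
Rh cross -/- × +/- → 1/2 Rh+, 1/2 Rh-; so P(type AB, Rh-positive) = 1/2 × 1/2 = 1/4 per child.
P(not type AB, Rh-positive) = 3/4 for one child; (3/4)^3 = 27/64.

27/64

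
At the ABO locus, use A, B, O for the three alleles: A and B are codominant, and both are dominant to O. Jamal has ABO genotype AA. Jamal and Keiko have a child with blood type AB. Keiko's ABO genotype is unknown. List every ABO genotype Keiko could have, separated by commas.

AB, BB, BO

For each candidate genotype of Keiko, check whether crossing it with AA can produce every observed child phenotype.
  AA → possible child types {A} ✗
  AB → possible child types {A, AB} ✓
  AO → possible child types {A} ✗
  BB → possible child types {AB} ✓
  BO → possible child types {A, AB} ✓
  OO → possible child types {A} ✗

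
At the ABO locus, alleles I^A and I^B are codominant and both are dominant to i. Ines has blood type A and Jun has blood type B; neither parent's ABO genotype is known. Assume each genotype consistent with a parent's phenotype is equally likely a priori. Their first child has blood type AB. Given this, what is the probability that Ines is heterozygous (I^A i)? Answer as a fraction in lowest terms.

1/3

Possible genotypes: Ines ∈ {I^A I^A, I^A i}; Jun ∈ {I^B I^B, I^B i}.
Weight each parental genotype pair by prior × P(type-AB child):
  I^A I^A × I^B I^B: posterior weight 4/9.
  I^A I^A × I^B i: posterior weight 2/9.
  I^A i × I^B I^B: posterior weight 2/9.
  I^A i × I^B i: posterior weight 1/9.
Sum the posterior weight over pairs where Ines is I^A i: 1/3.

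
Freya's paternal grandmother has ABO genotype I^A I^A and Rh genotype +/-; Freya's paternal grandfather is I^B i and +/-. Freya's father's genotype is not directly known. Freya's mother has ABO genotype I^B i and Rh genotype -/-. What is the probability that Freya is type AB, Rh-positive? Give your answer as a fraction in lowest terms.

Freya's father's ABO genotype from I^A I^A × I^B i: 1/2 I^A I^B, 1/2 I^A i.
Crossing each possibility with the mother I^B i and summing P(type AB): 1/2·1/4 + 1/2·1/4 = 1/4.
Similarly for Rh via the father's Rh distribution: P(Rh+) = 1/2.
Independent loci: 1/4 × 1/2 = 1/8.

1/8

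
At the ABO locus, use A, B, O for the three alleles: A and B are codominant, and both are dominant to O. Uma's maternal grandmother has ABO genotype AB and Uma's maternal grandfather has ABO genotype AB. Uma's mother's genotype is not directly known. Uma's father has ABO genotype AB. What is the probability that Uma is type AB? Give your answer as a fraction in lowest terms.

Uma's mother's ABO genotype from AB × AB: 1/4 AA, 1/2 AB, 1/4 BB.
Crossing each possibility with the father AB and summing P(type AB): 1/4·1/2 + 1/2·1/2 + 1/4·1/2 = 1/2.

1/2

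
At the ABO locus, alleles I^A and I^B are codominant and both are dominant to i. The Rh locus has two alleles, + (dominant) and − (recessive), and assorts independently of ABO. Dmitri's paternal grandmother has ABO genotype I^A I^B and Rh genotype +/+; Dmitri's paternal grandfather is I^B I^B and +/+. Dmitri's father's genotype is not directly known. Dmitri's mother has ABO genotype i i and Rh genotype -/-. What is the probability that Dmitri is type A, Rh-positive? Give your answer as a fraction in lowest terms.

1/4

Dmitri's father's ABO genotype from I^A I^B × I^B I^B: 1/2 I^A I^B, 1/2 I^B I^B.
Crossing each possibility with the mother i i and summing P(type A): 1/2·1/2 + 1/2·0 = 1/4.
Similarly for Rh via the father's Rh distribution: P(Rh+) = 1.
Independent loci: 1/4 × 1 = 1/4.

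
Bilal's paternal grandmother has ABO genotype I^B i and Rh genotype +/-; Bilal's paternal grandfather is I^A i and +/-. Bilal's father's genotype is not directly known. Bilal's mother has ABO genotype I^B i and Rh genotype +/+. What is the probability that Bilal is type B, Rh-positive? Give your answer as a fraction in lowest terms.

1/2

Bilal's father's ABO genotype from I^B i × I^A i: 1/4 I^A I^B, 1/4 I^A i, 1/4 I^B i, 1/4 i i.
Crossing each possibility with the mother I^B i and summing P(type B): 1/4·1/2 + 1/4·1/4 + 1/4·3/4 + 1/4·1/2 = 1/2.
Similarly for Rh via the father's Rh distribution: P(Rh+) = 1.
Independent loci: 1/2 × 1 = 1/2.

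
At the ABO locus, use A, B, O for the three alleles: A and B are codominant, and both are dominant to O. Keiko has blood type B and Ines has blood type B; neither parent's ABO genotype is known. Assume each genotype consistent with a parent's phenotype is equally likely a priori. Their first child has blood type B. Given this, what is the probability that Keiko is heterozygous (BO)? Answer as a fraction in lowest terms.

7/15

Possible genotypes: Keiko ∈ {BB, BO}; Ines ∈ {BB, BO}.
Weight each parental genotype pair by prior × P(type-B child):
  BB × BB: posterior weight 4/15.
  BB × BO: posterior weight 4/15.
  BO × BB: posterior weight 4/15.
  BO × BO: posterior weight 1/5.
Sum the posterior weight over pairs where Keiko is BO: 7/15.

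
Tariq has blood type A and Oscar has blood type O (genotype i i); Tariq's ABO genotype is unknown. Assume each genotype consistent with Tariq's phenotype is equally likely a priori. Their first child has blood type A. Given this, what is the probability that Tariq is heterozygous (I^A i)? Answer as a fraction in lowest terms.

1/3

Possible genotypes: Tariq ∈ {I^A I^A, I^A i}; Oscar ∈ {i i}.
Weight each parental genotype pair by prior × P(type-A child):
  I^A I^A × i i: posterior weight 2/3.
  I^A i × i i: posterior weight 1/3.
Sum the posterior weight over pairs where Tariq is I^A i: 1/3.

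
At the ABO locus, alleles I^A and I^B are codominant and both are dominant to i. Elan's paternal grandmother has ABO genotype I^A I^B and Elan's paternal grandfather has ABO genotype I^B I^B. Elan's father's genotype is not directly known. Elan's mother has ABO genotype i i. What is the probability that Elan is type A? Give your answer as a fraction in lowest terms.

1/4

Elan's father's ABO genotype from I^A I^B × I^B I^B: 1/2 I^A I^B, 1/2 I^B I^B.
Crossing each possibility with the mother i i and summing P(type A): 1/2·1/2 + 1/2·0 = 1/4.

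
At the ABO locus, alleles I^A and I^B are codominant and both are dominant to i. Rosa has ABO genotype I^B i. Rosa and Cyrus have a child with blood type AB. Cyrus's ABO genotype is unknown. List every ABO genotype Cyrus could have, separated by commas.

For each candidate genotype of Cyrus, check whether crossing it with I^B i can produce every observed child phenotype.
  I^A I^A → possible child types {A, AB} ✓
  I^A I^B → possible child types {A, B, AB} ✓
  I^A i → possible child types {O, A, B, AB} ✓
  I^B I^B → possible child types {B} ✗
  I^B i → possible child types {O, B} ✗
  i i → possible child types {O, B} ✗

I^A I^A, I^A I^B, I^A i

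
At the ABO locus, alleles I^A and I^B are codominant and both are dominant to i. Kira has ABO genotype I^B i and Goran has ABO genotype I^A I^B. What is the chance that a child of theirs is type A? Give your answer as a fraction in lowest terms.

1/4

ABO cross I^B i × I^A I^B → offspring phenotypes: 1/4 A, 1/2 B, 1/4 AB.
So P(type A) = 1/4.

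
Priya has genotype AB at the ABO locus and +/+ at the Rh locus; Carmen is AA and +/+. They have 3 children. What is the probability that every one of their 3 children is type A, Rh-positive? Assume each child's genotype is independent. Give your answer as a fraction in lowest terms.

ABO cross AB × AA → 1/2 A, 1/2 AB.
Rh cross +/+ × +/+ → 1 Rh+; so P(type A, Rh-positive) = 1/2 × 1 = 1/2 per child.
All 3 independent: (1/2)^3 = 1/8.

1/8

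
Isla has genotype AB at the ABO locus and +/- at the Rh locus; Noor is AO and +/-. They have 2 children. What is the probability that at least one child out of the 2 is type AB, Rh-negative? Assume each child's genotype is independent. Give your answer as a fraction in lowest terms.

ABO cross AB × AO → 1/2 A, 1/4 B, 1/4 AB.
Rh cross +/- × +/- → 3/4 Rh+, 1/4 Rh-; so P(type AB, Rh-negative) = 1/4 × 1/4 = 1/16 per child.
P(none) = (15/16)^2 = 225/256; P(at least one) = 1 − 225/256 = 31/256.

31/256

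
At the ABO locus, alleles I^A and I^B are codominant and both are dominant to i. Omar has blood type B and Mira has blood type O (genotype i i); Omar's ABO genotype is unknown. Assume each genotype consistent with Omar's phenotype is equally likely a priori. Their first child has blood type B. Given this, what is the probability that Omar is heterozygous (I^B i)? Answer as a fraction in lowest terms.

1/3

Possible genotypes: Omar ∈ {I^B I^B, I^B i}; Mira ∈ {i i}.
Weight each parental genotype pair by prior × P(type-B child):
  I^B I^B × i i: posterior weight 2/3.
  I^B i × i i: posterior weight 1/3.
Sum the posterior weight over pairs where Omar is I^B i: 1/3.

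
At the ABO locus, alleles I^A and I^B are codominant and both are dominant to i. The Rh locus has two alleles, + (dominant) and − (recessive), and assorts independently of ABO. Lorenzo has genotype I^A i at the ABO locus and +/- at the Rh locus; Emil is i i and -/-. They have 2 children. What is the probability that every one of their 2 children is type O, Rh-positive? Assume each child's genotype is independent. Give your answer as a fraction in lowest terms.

1/16

ABO cross I^A i × i i → 1/2 O, 1/2 A.
Rh cross +/- × -/- → 1/2 Rh+, 1/2 Rh-; so P(type O, Rh-positive) = 1/2 × 1/2 = 1/4 per child.
All 2 independent: (1/4)^2 = 1/16.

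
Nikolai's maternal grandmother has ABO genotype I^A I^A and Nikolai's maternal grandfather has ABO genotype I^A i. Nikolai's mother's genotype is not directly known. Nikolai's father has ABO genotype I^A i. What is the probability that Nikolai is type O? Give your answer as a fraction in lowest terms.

1/8

Nikolai's mother's ABO genotype from I^A I^A × I^A i: 1/2 I^A I^A, 1/2 I^A i.
Crossing each possibility with the father I^A i and summing P(type O): 1/2·0 + 1/2·1/4 = 1/8.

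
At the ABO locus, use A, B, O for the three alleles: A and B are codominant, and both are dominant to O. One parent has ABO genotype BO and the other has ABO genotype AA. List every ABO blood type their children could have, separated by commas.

Gametes from BO × AA give offspring ABO genotypes AB, AO, i.e. phenotypes A, AB.

A, AB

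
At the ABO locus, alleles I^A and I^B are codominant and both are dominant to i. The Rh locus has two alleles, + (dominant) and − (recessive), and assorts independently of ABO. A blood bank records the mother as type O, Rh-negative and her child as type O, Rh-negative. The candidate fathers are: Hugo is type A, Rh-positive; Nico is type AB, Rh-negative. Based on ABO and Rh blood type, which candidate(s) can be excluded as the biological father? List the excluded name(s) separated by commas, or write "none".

Nico

A candidate is excluded only if no genotype consistent with his phenotype could produce a type O, Rh-negative child with a type O, Rh-negative mother.
Nico (type AB, Rh-): no genotype consistent with that phenotype can produce a type-O Rh- child with a type-O mother.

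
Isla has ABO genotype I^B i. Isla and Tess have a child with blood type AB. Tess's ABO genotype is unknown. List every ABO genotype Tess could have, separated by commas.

For each candidate genotype of Tess, check whether crossing it with I^B i can produce every observed child phenotype.
  I^A I^A → possible child types {A, AB} ✓
  I^A I^B → possible child types {A, B, AB} ✓
  I^A i → possible child types {O, A, B, AB} ✓
  I^B I^B → possible child types {B} ✗
  I^B i → possible child types {O, B} ✗
  i i → possible child types {O, B} ✗

I^A I^A, I^A I^B, I^A i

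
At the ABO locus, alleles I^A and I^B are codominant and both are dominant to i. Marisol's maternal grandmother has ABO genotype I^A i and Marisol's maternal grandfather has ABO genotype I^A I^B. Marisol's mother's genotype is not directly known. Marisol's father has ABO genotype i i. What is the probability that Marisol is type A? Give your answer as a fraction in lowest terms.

Marisol's mother's ABO genotype from I^A i × I^A I^B: 1/4 I^A I^A, 1/4 I^A I^B, 1/4 I^A i, 1/4 I^B i.
Crossing each possibility with the father i i and summing P(type A): 1/4·1 + 1/4·1/2 + 1/4·1/2 + 1/4·0 = 1/2.

1/2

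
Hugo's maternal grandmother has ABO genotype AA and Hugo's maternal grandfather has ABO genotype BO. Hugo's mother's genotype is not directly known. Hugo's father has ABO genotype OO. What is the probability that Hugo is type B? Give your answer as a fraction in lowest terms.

1/4

Hugo's mother's ABO genotype from AA × BO: 1/2 AB, 1/2 AO.
Crossing each possibility with the father OO and summing P(type B): 1/2·1/2 + 1/2·0 = 1/4.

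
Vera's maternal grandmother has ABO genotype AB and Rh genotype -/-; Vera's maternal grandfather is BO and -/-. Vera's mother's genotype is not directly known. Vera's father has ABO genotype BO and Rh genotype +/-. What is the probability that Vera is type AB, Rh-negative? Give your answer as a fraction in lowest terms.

Vera's mother's ABO genotype from AB × BO: 1/4 AB, 1/4 AO, 1/4 BB, 1/4 BO.
Crossing each possibility with the father BO and summing P(type AB): 1/4·1/4 + 1/4·1/4 + 1/4·0 + 1/4·0 = 1/8.
Similarly for Rh via the mother's Rh distribution: P(Rh-) = 1/2.
Independent loci: 1/8 × 1/2 = 1/16.

1/16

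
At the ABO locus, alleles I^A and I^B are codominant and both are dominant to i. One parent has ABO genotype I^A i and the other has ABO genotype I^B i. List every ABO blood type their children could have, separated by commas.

Gametes from I^A i × I^B i give offspring ABO genotypes I^A I^B, I^A i, I^B i, i i, i.e. phenotypes O, A, B, AB.

O, A, B, AB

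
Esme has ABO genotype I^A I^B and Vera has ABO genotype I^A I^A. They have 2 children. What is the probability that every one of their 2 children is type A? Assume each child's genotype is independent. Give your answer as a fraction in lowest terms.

ABO cross I^A I^B × I^A I^A → 1/2 A, 1/2 AB.
So P(type A) = 1/2 per child.
All 2 independent: (1/2)^2 = 1/4.

1/4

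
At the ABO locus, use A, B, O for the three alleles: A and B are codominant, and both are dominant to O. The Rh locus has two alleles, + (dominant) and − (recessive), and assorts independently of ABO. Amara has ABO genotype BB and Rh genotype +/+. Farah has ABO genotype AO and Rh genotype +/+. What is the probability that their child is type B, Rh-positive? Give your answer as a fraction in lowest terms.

1/2

ABO cross BB × AO → offspring phenotypes: 1/2 B, 1/2 AB.
Rh cross +/+ × +/+ → 1 Rh+.
Independent loci: P(type B, Rh-positive) = 1/2 × 1 = 1/2.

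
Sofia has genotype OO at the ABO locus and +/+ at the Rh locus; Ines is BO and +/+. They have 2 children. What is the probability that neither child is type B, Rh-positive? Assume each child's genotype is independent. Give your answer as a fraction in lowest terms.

ABO cross OO × BO → 1/2 O, 1/2 B.
Rh cross +/+ × +/+ → 1 Rh+; so P(type B, Rh-positive) = 1/2 × 1 = 1/2 per child.
P(not type B, Rh-positive) = 1/2 for one child; (1/2)^2 = 1/4.

1/4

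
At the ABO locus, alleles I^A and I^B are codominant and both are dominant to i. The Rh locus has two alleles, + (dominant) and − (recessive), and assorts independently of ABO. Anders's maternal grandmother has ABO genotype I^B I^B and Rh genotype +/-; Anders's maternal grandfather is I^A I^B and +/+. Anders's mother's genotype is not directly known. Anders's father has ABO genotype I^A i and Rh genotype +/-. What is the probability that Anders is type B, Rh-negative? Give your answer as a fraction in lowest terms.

3/64

Anders's mother's ABO genotype from I^B I^B × I^A I^B: 1/2 I^A I^B, 1/2 I^B I^B.
Crossing each possibility with the father I^A i and summing P(type B): 1/2·1/4 + 1/2·1/2 = 3/8.
Similarly for Rh via the mother's Rh distribution: P(Rh-) = 1/8.
Independent loci: 3/8 × 1/8 = 3/64.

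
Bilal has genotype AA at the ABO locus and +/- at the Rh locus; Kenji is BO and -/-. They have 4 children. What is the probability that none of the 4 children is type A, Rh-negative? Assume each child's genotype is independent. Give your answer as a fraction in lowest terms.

81/256

ABO cross AA × BO → 1/2 A, 1/2 AB.
Rh cross +/- × -/- → 1/2 Rh+, 1/2 Rh-; so P(type A, Rh-negative) = 1/2 × 1/2 = 1/4 per child.
P(not type A, Rh-negative) = 3/4 for one child; (3/4)^4 = 81/256.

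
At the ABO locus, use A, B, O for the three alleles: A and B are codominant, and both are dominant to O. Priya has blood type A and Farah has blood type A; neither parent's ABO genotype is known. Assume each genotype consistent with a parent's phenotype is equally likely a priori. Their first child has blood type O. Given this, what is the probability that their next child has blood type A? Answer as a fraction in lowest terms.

Possible genotypes: Priya ∈ {AA, AO}; Farah ∈ {AA, AO}.
Weight each parental genotype pair by prior × P(type-O child):
  AO × AO: posterior weight 1; P(next child type A) = 3/4.
Weighted sum = 3/4.

3/4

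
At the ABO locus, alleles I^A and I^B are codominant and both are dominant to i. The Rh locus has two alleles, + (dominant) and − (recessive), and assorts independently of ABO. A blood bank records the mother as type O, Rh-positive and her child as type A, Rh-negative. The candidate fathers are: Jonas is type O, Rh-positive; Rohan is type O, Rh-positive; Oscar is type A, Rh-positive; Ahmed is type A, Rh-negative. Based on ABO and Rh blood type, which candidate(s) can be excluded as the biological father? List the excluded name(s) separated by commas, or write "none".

A candidate is excluded only if no genotype consistent with his phenotype could produce a type A, Rh-negative child with a type O, Rh-positive mother.
Jonas (type O, Rh+): no genotype consistent with that phenotype can produce a type-A Rh- child with a type-O mother.
Rohan (type O, Rh+): no genotype consistent with that phenotype can produce a type-A Rh- child with a type-O mother.

Jonas, Rohan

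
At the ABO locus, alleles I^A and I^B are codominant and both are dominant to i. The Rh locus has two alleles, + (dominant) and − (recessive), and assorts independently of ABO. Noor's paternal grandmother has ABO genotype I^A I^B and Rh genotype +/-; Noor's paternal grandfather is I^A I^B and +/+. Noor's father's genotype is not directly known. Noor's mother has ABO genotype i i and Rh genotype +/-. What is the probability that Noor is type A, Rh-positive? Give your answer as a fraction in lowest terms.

Noor's father's ABO genotype from I^A I^B × I^A I^B: 1/4 I^A I^A, 1/2 I^A I^B, 1/4 I^B I^B.
Crossing each possibility with the mother i i and summing P(type A): 1/4·1 + 1/2·1/2 + 1/4·0 = 1/2.
Similarly for Rh via the father's Rh distribution: P(Rh+) = 7/8.
Independent loci: 1/2 × 7/8 = 7/16.

7/16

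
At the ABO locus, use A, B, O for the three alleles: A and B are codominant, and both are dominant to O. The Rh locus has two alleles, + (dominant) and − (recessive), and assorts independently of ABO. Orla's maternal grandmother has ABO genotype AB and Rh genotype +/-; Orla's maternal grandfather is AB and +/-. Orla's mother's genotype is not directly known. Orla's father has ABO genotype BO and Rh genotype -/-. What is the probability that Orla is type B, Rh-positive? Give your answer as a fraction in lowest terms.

1/4

Orla's mother's ABO genotype from AB × AB: 1/4 AA, 1/2 AB, 1/4 BB.
Crossing each possibility with the father BO and summing P(type B): 1/4·0 + 1/2·1/2 + 1/4·1 = 1/2.
Similarly for Rh via the mother's Rh distribution: P(Rh+) = 1/2.
Independent loci: 1/2 × 1/2 = 1/4.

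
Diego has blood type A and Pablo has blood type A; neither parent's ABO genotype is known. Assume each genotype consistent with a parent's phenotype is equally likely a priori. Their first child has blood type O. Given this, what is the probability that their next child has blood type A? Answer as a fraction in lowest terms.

3/4

Possible genotypes: Diego ∈ {I^A I^A, I^A i}; Pablo ∈ {I^A I^A, I^A i}.
Weight each parental genotype pair by prior × P(type-O child):
  I^A i × I^A i: posterior weight 1; P(next child type A) = 3/4.
Weighted sum = 3/4.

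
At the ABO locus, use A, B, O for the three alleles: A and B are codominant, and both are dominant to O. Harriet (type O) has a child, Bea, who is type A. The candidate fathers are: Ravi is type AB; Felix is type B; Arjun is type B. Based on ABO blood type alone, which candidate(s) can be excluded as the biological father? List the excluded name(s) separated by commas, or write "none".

A candidate is excluded only if no genotype consistent with his phenotype could produce a type A child with a type O mother.
Felix (type B): no genotype consistent with that phenotype can produce a type-A child with a type-O mother.
Arjun (type B): no genotype consistent with that phenotype can produce a type-A child with a type-O mother.

Felix, Arjun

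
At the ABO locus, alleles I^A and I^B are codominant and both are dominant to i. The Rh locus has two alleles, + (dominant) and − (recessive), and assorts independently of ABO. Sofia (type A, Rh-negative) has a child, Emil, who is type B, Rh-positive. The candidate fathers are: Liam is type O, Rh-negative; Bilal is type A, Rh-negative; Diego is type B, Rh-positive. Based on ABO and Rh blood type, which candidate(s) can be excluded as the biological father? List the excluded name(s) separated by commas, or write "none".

A candidate is excluded only if no genotype consistent with his phenotype could produce a type B, Rh-positive child with a type A, Rh-negative mother.
Liam (type O, Rh-): no genotype consistent with that phenotype can produce a type-B Rh+ child with a type-A mother.
Bilal (type A, Rh-): no genotype consistent with that phenotype can produce a type-B Rh+ child with a type-A mother.

Liam, Bilal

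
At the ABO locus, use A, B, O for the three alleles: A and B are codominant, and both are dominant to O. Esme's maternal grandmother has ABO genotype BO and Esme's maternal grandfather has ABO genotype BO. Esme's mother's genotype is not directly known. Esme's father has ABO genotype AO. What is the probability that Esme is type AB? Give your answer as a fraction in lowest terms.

Esme's mother's ABO genotype from BO × BO: 1/4 BB, 1/2 BO, 1/4 OO.
Crossing each possibility with the father AO and summing P(type AB): 1/4·1/2 + 1/2·1/4 + 1/4·0 = 1/4.

1/4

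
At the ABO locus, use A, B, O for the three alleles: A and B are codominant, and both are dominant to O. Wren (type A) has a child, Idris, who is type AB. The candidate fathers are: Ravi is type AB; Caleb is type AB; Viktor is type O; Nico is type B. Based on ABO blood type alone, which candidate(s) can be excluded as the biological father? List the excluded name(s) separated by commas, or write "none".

Viktor

A candidate is excluded only if no genotype consistent with his phenotype could produce a type AB child with a type A mother.
Viktor (type O): no genotype consistent with that phenotype can produce a type-AB child with a type-A mother.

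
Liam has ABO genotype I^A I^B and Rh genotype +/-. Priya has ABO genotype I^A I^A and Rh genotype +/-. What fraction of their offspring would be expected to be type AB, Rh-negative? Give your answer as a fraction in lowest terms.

ABO cross I^A I^B × I^A I^A → offspring phenotypes: 1/2 A, 1/2 AB.
Rh cross +/- × +/- → 3/4 Rh+, 1/4 Rh-.
Independent loci: P(type AB, Rh-negative) = 1/2 × 1/4 = 1/8.

1/8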